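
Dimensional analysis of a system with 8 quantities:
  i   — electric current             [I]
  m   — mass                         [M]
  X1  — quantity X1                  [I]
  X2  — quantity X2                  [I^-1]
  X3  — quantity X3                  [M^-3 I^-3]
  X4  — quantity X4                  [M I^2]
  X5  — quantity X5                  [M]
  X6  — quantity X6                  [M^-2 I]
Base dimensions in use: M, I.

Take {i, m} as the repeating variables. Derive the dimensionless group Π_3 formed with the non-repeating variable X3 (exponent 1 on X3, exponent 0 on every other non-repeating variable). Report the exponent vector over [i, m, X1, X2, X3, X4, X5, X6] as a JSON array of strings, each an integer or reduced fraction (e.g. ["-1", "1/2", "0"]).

["3", "3", "0", "0", "1", "0", "0", "0"]

Dimensional matrix (M×I by i×m×X1×X2×X3×X4×X5×X6):
  M: [ 0  1  0  0 -3  1  1 -2]
  I: [ 1  0  1 -1 -3  2  0  1]
Echelon form has 2 nonzero rows (pivots: i,m)
Repeat: i,m; free: X1,X2,X3,X4,X5,X6
RREF:
  r0: [   1    0    1   -1   -3    2    0    1]
  r1: [   0    1    0    0   -3    1    1   -2]
Fix exponent of X3 at 1, X1 at 0, X2 at 0, X4 at 0, X5 at 0, X6 at 0; solve each RREF row for its pivot's exponent:
  r0: exp(i) + (-3)·1 = 0 ⇒ exp(i) = 3
  r1: exp(m) + (-3)·1 = 0 ⇒ exp(m) = 3
Π_3 = i^3 · m^3 · X3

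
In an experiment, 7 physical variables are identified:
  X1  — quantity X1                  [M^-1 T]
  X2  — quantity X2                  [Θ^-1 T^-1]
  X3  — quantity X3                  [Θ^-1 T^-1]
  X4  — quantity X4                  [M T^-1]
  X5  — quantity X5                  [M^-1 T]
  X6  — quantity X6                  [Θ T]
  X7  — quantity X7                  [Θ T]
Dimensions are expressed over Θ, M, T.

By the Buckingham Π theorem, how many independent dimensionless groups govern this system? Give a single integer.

Dimensional matrix (Θ×M×T by X1×X2×X3×X4×X5×X6×X7):
  Θ: [ 0 -1 -1  0  0  1  1]
  M: [-1  0  0  1 -1  0  0]
  T: [ 1 -1 -1 -1  1  1  1]
Echelon form has 2 nonzero rows (pivots: X1,X2)
n=7, r=2 ⇒ 5 dimensionless groups

5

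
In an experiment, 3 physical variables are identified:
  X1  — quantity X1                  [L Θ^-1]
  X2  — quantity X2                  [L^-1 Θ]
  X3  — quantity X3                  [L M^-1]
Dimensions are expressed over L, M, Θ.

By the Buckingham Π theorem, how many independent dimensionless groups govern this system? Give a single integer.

1

Write exponents as rows L,M,Θ / cols X1,X2,X3:
  L: [ 1 -1  1]
  M: [ 0  0 -1]
  Θ: [-1  1  0]
Echelon form has 2 nonzero rows (pivots: X1,X3)
n=3, r=2 ⇒ 1 dimensionless group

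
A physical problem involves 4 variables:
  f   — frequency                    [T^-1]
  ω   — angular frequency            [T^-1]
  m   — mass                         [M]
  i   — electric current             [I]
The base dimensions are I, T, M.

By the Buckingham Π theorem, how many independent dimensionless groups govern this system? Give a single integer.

Exponent matrix [I,T,M] × [f,ω,m,i]:
  I: [ 0  0  0  1]
  T: [-1 -1  0  0]
  M: [ 0  0  1  0]
Row reduction gives pivot columns f,m,i; rank = 3
n=4, r=3 ⇒ 1 dimensionless group

1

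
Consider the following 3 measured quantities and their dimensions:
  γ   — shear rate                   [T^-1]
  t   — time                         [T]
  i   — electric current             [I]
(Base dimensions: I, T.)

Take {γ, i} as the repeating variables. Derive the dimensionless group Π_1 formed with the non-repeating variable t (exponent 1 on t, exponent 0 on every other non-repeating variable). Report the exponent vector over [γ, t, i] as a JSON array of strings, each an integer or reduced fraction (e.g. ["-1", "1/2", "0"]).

["1", "1", "0"]

Exponent matrix [I,T] × [γ,t,i]:
  I: [ 0  0  1]
  T: [-1  1  0]
Row reduction gives pivot columns γ,i; rank = 2
Repeat: γ,i; free: t
RREF:
  r0: [   1   -1    0]
  r1: [   0    0    1]
Fix exponent of t at 1; solve each RREF row for its pivot's exponent:
  r0: exp(γ) + (-1)·1 = 0 ⇒ exp(γ) = 1
  r1: exp(i) + (0)·1 = 0 ⇒ exp(i) = 0
Π_1 = γ · t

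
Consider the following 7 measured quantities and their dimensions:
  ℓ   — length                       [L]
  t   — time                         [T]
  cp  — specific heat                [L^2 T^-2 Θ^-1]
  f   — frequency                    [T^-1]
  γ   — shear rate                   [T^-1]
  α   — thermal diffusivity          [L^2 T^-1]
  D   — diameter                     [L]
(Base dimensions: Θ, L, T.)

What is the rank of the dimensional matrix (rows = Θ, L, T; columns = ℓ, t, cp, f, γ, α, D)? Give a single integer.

3

Write exponents as rows Θ,L,T / cols ℓ,t,cp,f,γ,α,D:
  Θ: [ 0  0 -1  0  0  0  0]
  L: [ 1  0  2  0  0  2  1]
  T: [ 0  1 -2 -1 -1 -1  0]
Echelon form has 3 nonzero rows (pivots: ℓ,t,cp)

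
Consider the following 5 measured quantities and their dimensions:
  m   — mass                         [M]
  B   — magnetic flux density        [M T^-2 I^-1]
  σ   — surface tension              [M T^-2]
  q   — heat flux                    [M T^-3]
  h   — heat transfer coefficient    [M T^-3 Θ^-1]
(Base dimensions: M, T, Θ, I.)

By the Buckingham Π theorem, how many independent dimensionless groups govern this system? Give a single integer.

Exponent matrix [M,T,Θ,I] × [m,B,σ,q,h]:
  M: [ 1  1  1  1  1]
  T: [ 0 -2 -2 -3 -3]
  Θ: [ 0  0  0  0 -1]
  I: [ 0 -1  0  0  0]
RREF → pivots at {m,B,σ,h} ⇒ r = 4
Π count = n − r = 5 − 4 = 1

1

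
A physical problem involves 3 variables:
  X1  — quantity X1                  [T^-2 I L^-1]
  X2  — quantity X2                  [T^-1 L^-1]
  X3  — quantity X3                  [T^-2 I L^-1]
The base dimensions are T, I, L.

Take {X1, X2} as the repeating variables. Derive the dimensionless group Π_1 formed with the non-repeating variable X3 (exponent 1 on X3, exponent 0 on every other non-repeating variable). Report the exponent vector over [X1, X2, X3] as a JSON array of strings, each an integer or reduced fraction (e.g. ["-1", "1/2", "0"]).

["-1", "0", "1"]

Exponent matrix [T,I,L] × [X1,X2,X3]:
  T: [-2 -1 -2]
  I: [ 1  0  1]
  L: [-1 -1 -1]
Row reduction gives pivot columns X1,X2; rank = 2
Repeat: X1,X2; free: X3
RREF:
  r0: [   1    0    1]
  r1: [   0    1    0]
  r2: [   0    0    0]
Fix exponent of X3 at 1; solve each RREF row for its pivot's exponent:
  r0: exp(X1) + (1)·1 = 0 ⇒ exp(X1) = -1
  r1: exp(X2) + (0)·1 = 0 ⇒ exp(X2) = 0
Π_1 = X1^-1 · X3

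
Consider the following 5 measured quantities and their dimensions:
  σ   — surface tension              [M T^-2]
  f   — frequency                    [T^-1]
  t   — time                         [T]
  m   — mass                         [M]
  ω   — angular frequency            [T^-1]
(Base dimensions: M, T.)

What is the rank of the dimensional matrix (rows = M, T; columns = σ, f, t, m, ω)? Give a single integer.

2

Write exponents as rows M,T / cols σ,f,t,m,ω:
  M: [ 1  0  0  1  0]
  T: [-2 -1  1  0 -1]
Echelon form has 2 nonzero rows (pivots: σ,f)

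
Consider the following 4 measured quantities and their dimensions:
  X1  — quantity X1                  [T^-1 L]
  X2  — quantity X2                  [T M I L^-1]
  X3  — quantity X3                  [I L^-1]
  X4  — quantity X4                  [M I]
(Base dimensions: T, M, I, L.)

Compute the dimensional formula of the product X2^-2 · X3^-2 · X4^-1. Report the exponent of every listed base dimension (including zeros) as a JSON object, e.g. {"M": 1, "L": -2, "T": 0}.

{"T": -2, "M": -3, "I": -5, "L": 4}

Exponent matrix [T,M,I,L] × [X1,X2,X3,X4]:
  T: [-1  1  0  0]
  M: [ 0  1  0  1]
  I: [ 0  1  1  1]
  L: [ 1 -1 -1  0]
  [T]: (-2)·1+(-2)·0+(-1)·0 = -2
  [M]: (-2)·1+(-2)·0+(-1)·1 = -3
  [I]: (-2)·1+(-2)·1+(-1)·1 = -5
  [L]: (-2)·-1+(-2)·-1+(-1)·0 = 4
⇒ T^-2 M^-3 I^-5 L^4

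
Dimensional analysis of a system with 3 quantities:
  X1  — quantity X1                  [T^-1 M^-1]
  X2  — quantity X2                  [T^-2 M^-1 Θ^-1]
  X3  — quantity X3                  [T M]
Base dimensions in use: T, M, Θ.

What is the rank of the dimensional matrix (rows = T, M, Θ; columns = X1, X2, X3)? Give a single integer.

2

Write exponents as rows T,M,Θ / cols X1,X2,X3:
  T: [-1 -2  1]
  M: [-1 -1  1]
  Θ: [ 0 -1  0]
RREF → pivots at {X1,X2} ⇒ r = 2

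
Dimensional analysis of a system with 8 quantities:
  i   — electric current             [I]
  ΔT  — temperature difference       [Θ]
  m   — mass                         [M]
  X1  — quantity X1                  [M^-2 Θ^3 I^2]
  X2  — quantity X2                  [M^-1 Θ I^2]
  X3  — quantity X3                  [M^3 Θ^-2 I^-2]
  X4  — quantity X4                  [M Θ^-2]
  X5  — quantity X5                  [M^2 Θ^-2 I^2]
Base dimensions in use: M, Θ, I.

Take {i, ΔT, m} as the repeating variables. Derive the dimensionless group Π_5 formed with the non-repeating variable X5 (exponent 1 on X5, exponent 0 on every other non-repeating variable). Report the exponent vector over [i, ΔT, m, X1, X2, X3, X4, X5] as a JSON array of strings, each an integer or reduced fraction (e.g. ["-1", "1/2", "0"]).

Write exponents as rows M,Θ,I / cols i,ΔT,m,X1,X2,X3,X4,X5:
  M: [ 0  0  1 -2 -1  3  1  2]
  Θ: [ 0  1  0  3  1 -2 -2 -2]
  I: [ 1  0  0  2  2 -2  0  2]
RREF → pivots at {i,ΔT,m} ⇒ r = 3
Pivot set = {i,ΔT,m}, free = {X1,X2,X3,X4,X5}
RREF:
  r0: [   1    0    0    2    2   -2    0    2]
  r1: [   0    1    0    3    1   -2   -2   -2]
  r2: [   0    0    1   -2   -1    3    1    2]
Fix exponent of X5 at 1, X1 at 0, X2 at 0, X3 at 0, X4 at 0; solve each RREF row for its pivot's exponent:
  r0: exp(i) + (2)·1 = 0 ⇒ exp(i) = -2
  r1: exp(ΔT) + (-2)·1 = 0 ⇒ exp(ΔT) = 2
  r2: exp(m) + (2)·1 = 0 ⇒ exp(m) = -2
Π_5 = i^-2 · ΔT^2 · m^-2 · X5

["-2", "2", "-2", "0", "0", "0", "0", "1"]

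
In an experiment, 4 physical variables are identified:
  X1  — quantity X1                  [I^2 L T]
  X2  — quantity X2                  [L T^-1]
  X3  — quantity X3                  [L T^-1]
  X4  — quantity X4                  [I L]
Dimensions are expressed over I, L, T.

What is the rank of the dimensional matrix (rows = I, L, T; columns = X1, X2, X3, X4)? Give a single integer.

Dimensional matrix (I×L×T by X1×X2×X3×X4):
  I: [ 2  0  0  1]
  L: [ 1  1  1  1]
  T: [ 1 -1 -1  0]
RREF → pivots at {X1,X2} ⇒ r = 2

2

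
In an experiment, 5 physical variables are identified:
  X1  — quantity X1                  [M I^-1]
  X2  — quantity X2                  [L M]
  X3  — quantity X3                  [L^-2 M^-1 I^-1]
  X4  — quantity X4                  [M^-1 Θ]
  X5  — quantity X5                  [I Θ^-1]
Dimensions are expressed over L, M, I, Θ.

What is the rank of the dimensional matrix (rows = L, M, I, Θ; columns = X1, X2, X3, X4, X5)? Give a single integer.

Write exponents as rows L,M,I,Θ / cols X1,X2,X3,X4,X5:
  L: [ 0  1 -2  0  0]
  M: [ 1  1 -1 -1  0]
  I: [-1  0 -1  0  1]
  Θ: [ 0  0  0  1 -1]
RREF → pivots at {X1,X2,X4} ⇒ r = 3

3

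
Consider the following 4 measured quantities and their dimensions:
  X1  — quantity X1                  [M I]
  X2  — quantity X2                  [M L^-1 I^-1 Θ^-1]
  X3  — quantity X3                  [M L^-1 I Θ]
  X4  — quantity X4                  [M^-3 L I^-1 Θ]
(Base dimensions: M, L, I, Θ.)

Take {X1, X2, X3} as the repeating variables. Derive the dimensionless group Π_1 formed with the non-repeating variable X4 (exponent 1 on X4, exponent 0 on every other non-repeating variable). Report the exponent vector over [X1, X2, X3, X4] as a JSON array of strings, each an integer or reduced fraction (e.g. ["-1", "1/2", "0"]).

["2", "1", "0", "1"]

Write exponents as rows M,L,I,Θ / cols X1,X2,X3,X4:
  M: [ 1  1  1 -3]
  L: [ 0 -1 -1  1]
  I: [ 1 -1  1 -1]
  Θ: [ 0 -1  1  1]
RREF → pivots at {X1,X2,X3} ⇒ r = 3
Repeat: X1,X2,X3; free: X4
RREF:
  r0: [   1    0    0   -2]
  r1: [   0    1    0   -1]
  r2: [   0    0    1    0]
  r3: [   0    0    0    0]
Fix exponent of X4 at 1; solve each RREF row for its pivot's exponent:
  r0: exp(X1) + (-2)·1 = 0 ⇒ exp(X1) = 2
  r1: exp(X2) + (-1)·1 = 0 ⇒ exp(X2) = 1
  r2: exp(X3) + (0)·1 = 0 ⇒ exp(X3) = 0
Π_1 = X1^2 · X2 · X4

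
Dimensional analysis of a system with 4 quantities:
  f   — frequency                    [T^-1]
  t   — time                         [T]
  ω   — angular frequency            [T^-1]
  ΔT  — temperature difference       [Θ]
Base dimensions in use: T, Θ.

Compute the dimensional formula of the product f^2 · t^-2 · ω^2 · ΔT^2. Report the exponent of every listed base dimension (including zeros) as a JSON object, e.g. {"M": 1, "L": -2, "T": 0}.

Write exponents as rows T,Θ / cols f,t,ω,ΔT:
  T: [-1  1 -1  0]
  Θ: [ 0  0  0  1]
  [T]: (2)·-1+(-2)·1+(2)·-1+(2)·0 = -6
  [Θ]: (2)·0+(-2)·0+(2)·0+(2)·1 = 2
⇒ T^-6 Θ^2

{"T": -6, "Θ": 2}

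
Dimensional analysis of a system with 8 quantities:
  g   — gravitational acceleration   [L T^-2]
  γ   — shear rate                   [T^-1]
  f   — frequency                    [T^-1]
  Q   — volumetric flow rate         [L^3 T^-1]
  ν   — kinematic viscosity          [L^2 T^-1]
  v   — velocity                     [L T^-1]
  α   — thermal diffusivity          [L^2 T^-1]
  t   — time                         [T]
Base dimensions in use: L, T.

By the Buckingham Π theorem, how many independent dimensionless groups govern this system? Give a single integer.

6

Dimensional matrix (L×T by g×γ×f×Q×ν×v×α×t):
  L: [ 1  0  0  3  2  1  2  0]
  T: [-2 -1 -1 -1 -1 -1 -1  1]
RREF → pivots at {g,γ} ⇒ r = 2
n=8, r=2 ⇒ 6 dimensionless groups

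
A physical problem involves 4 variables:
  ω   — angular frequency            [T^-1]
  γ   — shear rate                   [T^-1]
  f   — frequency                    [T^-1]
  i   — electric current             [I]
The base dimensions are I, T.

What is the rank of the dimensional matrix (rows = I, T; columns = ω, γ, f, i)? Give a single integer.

2

Write exponents as rows I,T / cols ω,γ,f,i:
  I: [ 0  0  0  1]
  T: [-1 -1 -1  0]
RREF → pivots at {ω,i} ⇒ r = 2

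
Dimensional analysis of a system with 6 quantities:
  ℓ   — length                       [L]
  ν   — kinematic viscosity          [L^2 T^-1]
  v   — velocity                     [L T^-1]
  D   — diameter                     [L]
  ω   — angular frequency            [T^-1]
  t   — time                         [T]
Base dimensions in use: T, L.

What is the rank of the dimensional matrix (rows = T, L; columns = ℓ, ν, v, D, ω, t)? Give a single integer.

2

Exponent matrix [T,L] × [ℓ,ν,v,D,ω,t]:
  T: [ 0 -1 -1  0 -1  1]
  L: [ 1  2  1  1  0  0]
Row reduction gives pivot columns ℓ,ν; rank = 2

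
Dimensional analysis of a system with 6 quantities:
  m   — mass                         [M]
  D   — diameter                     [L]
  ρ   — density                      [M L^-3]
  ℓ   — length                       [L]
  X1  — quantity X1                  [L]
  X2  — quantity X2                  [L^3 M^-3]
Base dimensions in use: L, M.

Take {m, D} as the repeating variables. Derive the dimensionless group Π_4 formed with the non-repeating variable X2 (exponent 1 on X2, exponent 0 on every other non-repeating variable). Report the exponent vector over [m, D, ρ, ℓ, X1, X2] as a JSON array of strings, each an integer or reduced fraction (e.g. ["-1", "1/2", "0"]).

["3", "-3", "0", "0", "0", "1"]

Dimensional matrix (L×M by m×D×ρ×ℓ×X1×X2):
  L: [ 0  1 -3  1  1  3]
  M: [ 1  0  1  0  0 -3]
Echelon form has 2 nonzero rows (pivots: m,D)
Pivot set = {m,D}, free = {ρ,ℓ,X1,X2}
RREF:
  r0: [   1    0    1    0    0   -3]
  r1: [   0    1   -3    1    1    3]
Fix exponent of X2 at 1, ρ at 0, ℓ at 0, X1 at 0; solve each RREF row for its pivot's exponent:
  r0: exp(m) + (-3)·1 = 0 ⇒ exp(m) = 3
  r1: exp(D) + (3)·1 = 0 ⇒ exp(D) = -3
Π_4 = m^3 · D^-3 · X2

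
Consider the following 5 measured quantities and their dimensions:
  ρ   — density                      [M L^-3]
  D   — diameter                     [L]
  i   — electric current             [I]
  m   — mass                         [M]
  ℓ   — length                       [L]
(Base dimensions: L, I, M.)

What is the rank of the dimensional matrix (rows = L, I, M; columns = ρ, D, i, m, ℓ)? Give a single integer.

3

Write exponents as rows L,I,M / cols ρ,D,i,m,ℓ:
  L: [-3  1  0  0  1]
  I: [ 0  0  1  0  0]
  M: [ 1  0  0  1  0]
Echelon form has 3 nonzero rows (pivots: ρ,D,i)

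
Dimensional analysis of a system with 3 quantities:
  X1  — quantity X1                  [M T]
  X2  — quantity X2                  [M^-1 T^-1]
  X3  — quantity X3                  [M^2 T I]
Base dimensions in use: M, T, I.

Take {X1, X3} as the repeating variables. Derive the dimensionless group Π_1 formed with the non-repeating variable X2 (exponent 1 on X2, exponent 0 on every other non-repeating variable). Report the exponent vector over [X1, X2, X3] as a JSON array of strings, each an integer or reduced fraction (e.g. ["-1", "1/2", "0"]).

Write exponents as rows M,T,I / cols X1,X2,X3:
  M: [ 1 -1  2]
  T: [ 1 -1  1]
  I: [ 0  0  1]
RREF → pivots at {X1,X3} ⇒ r = 2
Repeat: X1,X3; free: X2
RREF:
  r0: [   1   -1    0]
  r1: [   0    0    1]
  r2: [   0    0    0]
Fix exponent of X2 at 1; solve each RREF row for its pivot's exponent:
  r0: exp(X1) + (-1)·1 = 0 ⇒ exp(X1) = 1
  r1: exp(X3) + (0)·1 = 0 ⇒ exp(X3) = 0
Π_1 = X1 · X2

["1", "1", "0"]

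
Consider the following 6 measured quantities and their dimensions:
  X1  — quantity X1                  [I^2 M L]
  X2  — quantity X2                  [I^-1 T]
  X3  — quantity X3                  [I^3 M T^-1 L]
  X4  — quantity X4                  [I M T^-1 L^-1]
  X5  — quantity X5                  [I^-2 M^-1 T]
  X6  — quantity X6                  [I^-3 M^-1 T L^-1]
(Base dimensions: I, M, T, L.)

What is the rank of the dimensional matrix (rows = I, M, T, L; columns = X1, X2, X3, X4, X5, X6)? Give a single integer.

3

Write exponents as rows I,M,T,L / cols X1,X2,X3,X4,X5,X6:
  I: [ 2 -1  3  1 -2 -3]
  M: [ 1  0  1  1 -1 -1]
  T: [ 0  1 -1 -1  1  1]
  L: [ 1  0  1 -1  0 -1]
Row reduction gives pivot columns X1,X2,X4; rank = 3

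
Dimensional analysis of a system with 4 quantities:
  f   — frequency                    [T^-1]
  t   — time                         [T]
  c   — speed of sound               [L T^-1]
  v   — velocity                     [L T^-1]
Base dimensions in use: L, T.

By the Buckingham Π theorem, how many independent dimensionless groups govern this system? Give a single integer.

2

Write exponents as rows L,T / cols f,t,c,v:
  L: [ 0  0  1  1]
  T: [-1  1 -1 -1]
RREF → pivots at {f,c} ⇒ r = 2
Π count = n − r = 4 − 2 = 2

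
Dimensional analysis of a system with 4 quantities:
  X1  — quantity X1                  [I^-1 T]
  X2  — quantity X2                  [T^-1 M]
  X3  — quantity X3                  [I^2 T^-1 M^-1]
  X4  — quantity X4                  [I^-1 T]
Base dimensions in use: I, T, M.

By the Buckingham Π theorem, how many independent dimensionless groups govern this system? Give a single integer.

2

Exponent matrix [I,T,M] × [X1,X2,X3,X4]:
  I: [-1  0  2 -1]
  T: [ 1 -1 -1  1]
  M: [ 0  1 -1  0]
RREF → pivots at {X1,X2} ⇒ r = 2
4 vars − rank 2 = 2 Π groups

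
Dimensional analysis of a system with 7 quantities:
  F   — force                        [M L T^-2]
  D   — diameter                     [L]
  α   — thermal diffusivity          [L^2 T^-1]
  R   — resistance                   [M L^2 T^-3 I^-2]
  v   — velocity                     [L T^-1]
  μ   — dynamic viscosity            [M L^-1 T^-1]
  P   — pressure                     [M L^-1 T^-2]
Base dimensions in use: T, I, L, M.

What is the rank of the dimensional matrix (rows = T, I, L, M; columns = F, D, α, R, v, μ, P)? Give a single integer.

4

Dimensional matrix (T×I×L×M by F×D×α×R×v×μ×P):
  T: [-2  0 -1 -3 -1 -1 -2]
  I: [ 0  0  0 -2  0  0  0]
  L: [ 1  1  2  2  1 -1 -1]
  M: [ 1  0  0  1  0  1  1]
Row reduction gives pivot columns F,D,α,R; rank = 4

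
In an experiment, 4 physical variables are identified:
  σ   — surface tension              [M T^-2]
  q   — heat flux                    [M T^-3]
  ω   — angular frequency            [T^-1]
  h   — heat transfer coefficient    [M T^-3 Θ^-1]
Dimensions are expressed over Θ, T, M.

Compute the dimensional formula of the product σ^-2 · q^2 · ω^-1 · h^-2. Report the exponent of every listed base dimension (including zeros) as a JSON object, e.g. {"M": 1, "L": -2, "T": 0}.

{"Θ": 2, "T": 5, "M": -2}

Exponent matrix [Θ,T,M] × [σ,q,ω,h]:
  Θ: [ 0  0  0 -1]
  T: [-2 -3 -1 -3]
  M: [ 1  1  0  1]
  [Θ]: (-2)·0+(2)·0+(-1)·0+(-2)·-1 = 2
  [T]: (-2)·-2+(2)·-3+(-1)·-1+(-2)·-3 = 5
  [M]: (-2)·1+(2)·1+(-1)·0+(-2)·1 = -2
⇒ Θ^2 T^5 M^-2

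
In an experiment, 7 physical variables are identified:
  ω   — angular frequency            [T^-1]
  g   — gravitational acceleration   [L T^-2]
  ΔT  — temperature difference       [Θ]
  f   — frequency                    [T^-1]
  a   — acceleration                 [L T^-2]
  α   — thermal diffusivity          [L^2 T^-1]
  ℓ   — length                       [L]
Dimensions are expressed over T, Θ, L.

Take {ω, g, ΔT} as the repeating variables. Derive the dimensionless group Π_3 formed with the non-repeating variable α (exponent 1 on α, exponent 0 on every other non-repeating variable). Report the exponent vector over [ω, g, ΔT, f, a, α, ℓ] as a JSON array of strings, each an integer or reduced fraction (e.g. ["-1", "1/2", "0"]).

["3", "-2", "0", "0", "0", "1", "0"]

Dimensional matrix (T×Θ×L by ω×g×ΔT×f×a×α×ℓ):
  T: [-1 -2  0 -1 -2 -1  0]
  Θ: [ 0  0  1  0  0  0  0]
  L: [ 0  1  0  0  1  2  1]
Echelon form has 3 nonzero rows (pivots: ω,g,ΔT)
Pivot set = {ω,g,ΔT}, free = {f,a,α,ℓ}
RREF:
  r0: [   1    0    0    1    0   -3   -2]
  r1: [   0    1    0    0    1    2    1]
  r2: [   0    0    1    0    0    0    0]
Fix exponent of α at 1, f at 0, a at 0, ℓ at 0; solve each RREF row for its pivot's exponent:
  r0: exp(ω) + (-3)·1 = 0 ⇒ exp(ω) = 3
  r1: exp(g) + (2)·1 = 0 ⇒ exp(g) = -2
  r2: exp(ΔT) + (0)·1 = 0 ⇒ exp(ΔT) = 0
Π_3 = ω^3 · g^-2 · α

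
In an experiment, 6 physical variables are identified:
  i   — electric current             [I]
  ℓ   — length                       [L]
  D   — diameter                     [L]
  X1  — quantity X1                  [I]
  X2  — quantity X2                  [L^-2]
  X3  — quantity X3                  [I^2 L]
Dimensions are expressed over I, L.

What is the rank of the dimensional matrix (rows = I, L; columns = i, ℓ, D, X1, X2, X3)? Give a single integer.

2

Exponent matrix [I,L] × [i,ℓ,D,X1,X2,X3]:
  I: [ 1  0  0  1  0  2]
  L: [ 0  1  1  0 -2  1]
RREF → pivots at {i,ℓ} ⇒ r = 2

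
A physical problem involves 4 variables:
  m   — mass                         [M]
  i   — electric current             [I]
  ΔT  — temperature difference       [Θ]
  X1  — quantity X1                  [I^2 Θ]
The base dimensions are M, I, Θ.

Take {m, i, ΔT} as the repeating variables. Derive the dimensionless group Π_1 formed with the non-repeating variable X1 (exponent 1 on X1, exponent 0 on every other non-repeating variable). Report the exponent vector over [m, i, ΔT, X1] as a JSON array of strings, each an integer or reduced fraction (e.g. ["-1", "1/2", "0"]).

Write exponents as rows M,I,Θ / cols m,i,ΔT,X1:
  M: [ 1  0  0  0]
  I: [ 0  1  0  2]
  Θ: [ 0  0  1  1]
Echelon form has 3 nonzero rows (pivots: m,i,ΔT)
Pivot set = {m,i,ΔT}, free = {X1}
RREF:
  r0: [   1    0    0    0]
  r1: [   0    1    0    2]
  r2: [   0    0    1    1]
Fix exponent of X1 at 1; solve each RREF row for its pivot's exponent:
  r0: exp(m) + (0)·1 = 0 ⇒ exp(m) = 0
  r1: exp(i) + (2)·1 = 0 ⇒ exp(i) = -2
  r2: exp(ΔT) + (1)·1 = 0 ⇒ exp(ΔT) = -1
Π_1 = i^-2 · ΔT^-1 · X1

["0", "-2", "-1", "1"]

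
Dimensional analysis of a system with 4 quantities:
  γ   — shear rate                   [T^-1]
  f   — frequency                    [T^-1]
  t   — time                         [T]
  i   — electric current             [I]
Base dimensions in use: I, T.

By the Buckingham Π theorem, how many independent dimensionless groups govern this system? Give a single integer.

Dimensional matrix (I×T by γ×f×t×i):
  I: [ 0  0  0  1]
  T: [-1 -1  1  0]
RREF → pivots at {γ,i} ⇒ r = 2
n=4, r=2 ⇒ 2 dimensionless groups

2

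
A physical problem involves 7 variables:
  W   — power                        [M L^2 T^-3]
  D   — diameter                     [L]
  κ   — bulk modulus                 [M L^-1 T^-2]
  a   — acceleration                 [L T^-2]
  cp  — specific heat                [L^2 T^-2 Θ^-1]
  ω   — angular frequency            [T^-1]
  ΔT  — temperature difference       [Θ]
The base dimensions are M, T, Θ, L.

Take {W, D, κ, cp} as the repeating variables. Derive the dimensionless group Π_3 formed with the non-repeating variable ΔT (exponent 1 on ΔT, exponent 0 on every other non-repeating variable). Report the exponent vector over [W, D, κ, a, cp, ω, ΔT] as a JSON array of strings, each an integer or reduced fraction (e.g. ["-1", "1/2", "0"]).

["-2", "4", "2", "0", "1", "0", "1"]

Dimensional matrix (M×T×Θ×L by W×D×κ×a×cp×ω×ΔT):
  M: [ 1  0  1  0  0  0  0]
  T: [-3  0 -2 -2 -2 -1  0]
  Θ: [ 0  0  0  0 -1  0  1]
  L: [ 2  1 -1  1  2  0  0]
Row reduction gives pivot columns W,D,κ,cp; rank = 4
Repeat: W,D,κ,cp; free: a,ω,ΔT
RREF:
  r0: [   1    0    0    2    0    1    2]
  r1: [   0    1    0   -5    0   -3   -4]
  r2: [   0    0    1   -2    0   -1   -2]
  r3: [   0    0    0    0    1    0   -1]
Fix exponent of ΔT at 1, a at 0, ω at 0; solve each RREF row for its pivot's exponent:
  r0: exp(W) + (2)·1 = 0 ⇒ exp(W) = -2
  r1: exp(D) + (-4)·1 = 0 ⇒ exp(D) = 4
  r2: exp(κ) + (-2)·1 = 0 ⇒ exp(κ) = 2
  r3: exp(cp) + (-1)·1 = 0 ⇒ exp(cp) = 1
Π_3 = W^-2 · D^4 · κ^2 · cp · ΔT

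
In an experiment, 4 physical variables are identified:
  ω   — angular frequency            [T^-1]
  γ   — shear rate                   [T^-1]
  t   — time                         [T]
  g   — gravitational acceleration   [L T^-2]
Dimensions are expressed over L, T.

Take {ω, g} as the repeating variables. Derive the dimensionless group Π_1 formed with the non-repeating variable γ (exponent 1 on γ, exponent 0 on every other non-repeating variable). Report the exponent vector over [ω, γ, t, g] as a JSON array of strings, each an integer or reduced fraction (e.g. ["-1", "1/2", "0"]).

Dimensional matrix (L×T by ω×γ×t×g):
  L: [ 0  0  0  1]
  T: [-1 -1  1 -2]
Row reduction gives pivot columns ω,g; rank = 2
Repeat: ω,g; free: γ,t
RREF:
  r0: [   1    1   -1    0]
  r1: [   0    0    0    1]
Fix exponent of γ at 1, t at 0; solve each RREF row for its pivot's exponent:
  r0: exp(ω) + (1)·1 = 0 ⇒ exp(ω) = -1
  r1: exp(g) + (0)·1 = 0 ⇒ exp(g) = 0
Π_1 = ω^-1 · γ

["-1", "1", "0", "0"]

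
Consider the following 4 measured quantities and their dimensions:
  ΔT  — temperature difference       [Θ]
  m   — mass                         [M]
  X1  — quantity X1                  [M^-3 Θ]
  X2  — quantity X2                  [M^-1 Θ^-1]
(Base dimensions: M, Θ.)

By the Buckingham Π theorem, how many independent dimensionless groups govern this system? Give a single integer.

2

Dimensional matrix (M×Θ by ΔT×m×X1×X2):
  M: [ 0  1 -3 -1]
  Θ: [ 1  0  1 -1]
Row reduction gives pivot columns ΔT,m; rank = 2
4 vars − rank 2 = 2 Π groups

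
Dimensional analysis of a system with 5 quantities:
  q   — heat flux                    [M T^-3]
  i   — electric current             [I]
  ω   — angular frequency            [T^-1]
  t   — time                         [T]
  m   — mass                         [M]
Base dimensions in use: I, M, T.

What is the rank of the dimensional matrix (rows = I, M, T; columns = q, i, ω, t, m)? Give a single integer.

Exponent matrix [I,M,T] × [q,i,ω,t,m]:
  I: [ 0  1  0  0  0]
  M: [ 1  0  0  0  1]
  T: [-3  0 -1  1  0]
RREF → pivots at {q,i,ω} ⇒ r = 3

3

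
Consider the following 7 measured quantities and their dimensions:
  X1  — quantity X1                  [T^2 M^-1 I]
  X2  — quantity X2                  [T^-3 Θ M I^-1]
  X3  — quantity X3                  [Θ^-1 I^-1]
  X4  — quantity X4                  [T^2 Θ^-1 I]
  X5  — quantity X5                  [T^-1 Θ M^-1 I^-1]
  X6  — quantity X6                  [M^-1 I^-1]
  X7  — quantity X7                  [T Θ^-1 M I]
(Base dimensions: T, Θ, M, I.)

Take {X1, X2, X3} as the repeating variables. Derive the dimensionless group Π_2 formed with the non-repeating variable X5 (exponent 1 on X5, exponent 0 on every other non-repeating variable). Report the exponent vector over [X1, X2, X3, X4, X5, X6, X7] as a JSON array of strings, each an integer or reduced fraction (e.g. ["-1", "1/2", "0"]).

Write exponents as rows T,Θ,M,I / cols X1,X2,X3,X4,X5,X6,X7:
  T: [ 2 -3  0  2 -1  0  1]
  Θ: [ 0  1 -1 -1  1  0 -1]
  M: [-1  1  0  0 -1 -1  1]
  I: [ 1 -1 -1  1 -1 -1  1]
Echelon form has 3 nonzero rows (pivots: X1,X2,X3)
Pivot set = {X1,X2,X3}, free = {X4,X5,X6,X7}
RREF:
  r0: [   1    0    0   -2    4    3   -4]
  r1: [   0    1    0   -2    3    2   -3]
  r2: [   0    0    1   -1    2    2   -2]
  r3: [   0    0    0    0    0    0    0]
Fix exponent of X5 at 1, X4 at 0, X6 at 0, X7 at 0; solve each RREF row for its pivot's exponent:
  r0: exp(X1) + (4)·1 = 0 ⇒ exp(X1) = -4
  r1: exp(X2) + (3)·1 = 0 ⇒ exp(X2) = -3
  r2: exp(X3) + (2)·1 = 0 ⇒ exp(X3) = -2
Π_2 = X1^-4 · X2^-3 · X3^-2 · X5

["-4", "-3", "-2", "0", "1", "0", "0"]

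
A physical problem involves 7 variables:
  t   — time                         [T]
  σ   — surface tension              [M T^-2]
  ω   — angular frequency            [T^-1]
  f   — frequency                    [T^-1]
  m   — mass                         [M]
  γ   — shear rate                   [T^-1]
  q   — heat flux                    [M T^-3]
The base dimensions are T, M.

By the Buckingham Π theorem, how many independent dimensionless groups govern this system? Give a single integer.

Dimensional matrix (T×M by t×σ×ω×f×m×γ×q):
  T: [ 1 -2 -1 -1  0 -1 -3]
  M: [ 0  1  0  0  1  0  1]
Row reduction gives pivot columns t,σ; rank = 2
Π count = n − r = 7 − 2 = 5

5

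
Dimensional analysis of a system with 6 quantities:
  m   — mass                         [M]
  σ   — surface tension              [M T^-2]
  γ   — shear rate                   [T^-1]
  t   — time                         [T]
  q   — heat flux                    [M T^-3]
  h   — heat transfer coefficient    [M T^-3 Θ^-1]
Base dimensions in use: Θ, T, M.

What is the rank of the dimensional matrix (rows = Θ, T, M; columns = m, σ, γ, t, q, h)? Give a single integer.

3

Dimensional matrix (Θ×T×M by m×σ×γ×t×q×h):
  Θ: [ 0  0  0  0  0 -1]
  T: [ 0 -2 -1  1 -3 -3]
  M: [ 1  1  0  0  1  1]
Row reduction gives pivot columns m,σ,h; rank = 3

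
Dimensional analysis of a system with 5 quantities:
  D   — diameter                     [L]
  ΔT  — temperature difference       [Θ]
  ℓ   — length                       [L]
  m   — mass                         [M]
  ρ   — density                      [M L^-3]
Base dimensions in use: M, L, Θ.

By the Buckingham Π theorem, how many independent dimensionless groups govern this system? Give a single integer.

Write exponents as rows M,L,Θ / cols D,ΔT,ℓ,m,ρ:
  M: [ 0  0  0  1  1]
  L: [ 1  0  1  0 -3]
  Θ: [ 0  1  0  0  0]
Echelon form has 3 nonzero rows (pivots: D,ΔT,m)
n=5, r=3 ⇒ 2 dimensionless groups

2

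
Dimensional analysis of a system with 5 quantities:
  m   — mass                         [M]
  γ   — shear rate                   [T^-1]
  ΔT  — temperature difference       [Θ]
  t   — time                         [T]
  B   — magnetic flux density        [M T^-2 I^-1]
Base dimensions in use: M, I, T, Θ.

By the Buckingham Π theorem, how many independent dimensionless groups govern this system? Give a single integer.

1

Write exponents as rows M,I,T,Θ / cols m,γ,ΔT,t,B:
  M: [ 1  0  0  0  1]
  I: [ 0  0  0  0 -1]
  T: [ 0 -1  0  1 -2]
  Θ: [ 0  0  1  0  0]
RREF → pivots at {m,γ,ΔT,B} ⇒ r = 4
n=5, r=4 ⇒ 1 dimensionless group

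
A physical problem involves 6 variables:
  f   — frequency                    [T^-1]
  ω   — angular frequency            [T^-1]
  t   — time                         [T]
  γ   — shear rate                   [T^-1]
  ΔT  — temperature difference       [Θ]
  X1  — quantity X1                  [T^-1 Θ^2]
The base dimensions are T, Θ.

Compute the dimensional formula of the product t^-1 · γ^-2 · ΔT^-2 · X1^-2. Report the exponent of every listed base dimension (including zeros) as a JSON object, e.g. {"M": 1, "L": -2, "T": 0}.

{"T": 3, "Θ": -6}

Dimensional matrix (T×Θ by f×ω×t×γ×ΔT×X1):
  T: [-1 -1  1 -1  0 -1]
  Θ: [ 0  0  0  0  1  2]
  [T]: (-1)·1+(-2)·-1+(-2)·0+(-2)·-1 = 3
  [Θ]: (-1)·0+(-2)·0+(-2)·1+(-2)·2 = -6
⇒ T^3 Θ^-6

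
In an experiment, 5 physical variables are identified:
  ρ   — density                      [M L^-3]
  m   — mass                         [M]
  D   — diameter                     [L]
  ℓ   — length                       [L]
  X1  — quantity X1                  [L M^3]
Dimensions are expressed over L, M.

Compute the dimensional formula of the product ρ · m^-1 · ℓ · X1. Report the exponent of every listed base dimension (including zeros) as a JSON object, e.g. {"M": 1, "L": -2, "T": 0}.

Exponent matrix [L,M] × [ρ,m,D,ℓ,X1]:
  L: [-3  0  1  1  1]
  M: [ 1  1  0  0  3]
  [L]: (1)·-3+(-1)·0+(1)·1+(1)·1 = -1
  [M]: (1)·1+(-1)·1+(1)·0+(1)·3 = 3
⇒ L^-1 M^3

{"L": -1, "M": 3}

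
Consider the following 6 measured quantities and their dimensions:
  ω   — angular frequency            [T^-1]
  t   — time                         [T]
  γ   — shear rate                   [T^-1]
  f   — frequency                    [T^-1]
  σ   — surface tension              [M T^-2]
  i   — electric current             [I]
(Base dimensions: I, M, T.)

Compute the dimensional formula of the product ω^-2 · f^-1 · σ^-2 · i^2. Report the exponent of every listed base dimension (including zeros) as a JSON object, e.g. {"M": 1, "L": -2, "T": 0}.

Exponent matrix [I,M,T] × [ω,t,γ,f,σ,i]:
  I: [ 0  0  0  0  0  1]
  M: [ 0  0  0  0  1  0]
  T: [-1  1 -1 -1 -2  0]
  [I]: (-2)·0+(-1)·0+(-2)·0+(2)·1 = 2
  [M]: (-2)·0+(-1)·0+(-2)·1+(2)·0 = -2
  [T]: (-2)·-1+(-1)·-1+(-2)·-2+(2)·0 = 7
⇒ I^2 M^-2 T^7

{"I": 2, "M": -2, "T": 7}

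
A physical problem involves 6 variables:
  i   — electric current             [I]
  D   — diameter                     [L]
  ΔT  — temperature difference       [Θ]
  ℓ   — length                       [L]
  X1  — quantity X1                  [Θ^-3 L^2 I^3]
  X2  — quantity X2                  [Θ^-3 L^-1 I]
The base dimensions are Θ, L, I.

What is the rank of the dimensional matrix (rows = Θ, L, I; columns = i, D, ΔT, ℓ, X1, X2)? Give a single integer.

Write exponents as rows Θ,L,I / cols i,D,ΔT,ℓ,X1,X2:
  Θ: [ 0  0  1  0 -3 -3]
  L: [ 0  1  0  1  2 -1]
  I: [ 1  0  0  0  3  1]
Echelon form has 3 nonzero rows (pivots: i,D,ΔT)

3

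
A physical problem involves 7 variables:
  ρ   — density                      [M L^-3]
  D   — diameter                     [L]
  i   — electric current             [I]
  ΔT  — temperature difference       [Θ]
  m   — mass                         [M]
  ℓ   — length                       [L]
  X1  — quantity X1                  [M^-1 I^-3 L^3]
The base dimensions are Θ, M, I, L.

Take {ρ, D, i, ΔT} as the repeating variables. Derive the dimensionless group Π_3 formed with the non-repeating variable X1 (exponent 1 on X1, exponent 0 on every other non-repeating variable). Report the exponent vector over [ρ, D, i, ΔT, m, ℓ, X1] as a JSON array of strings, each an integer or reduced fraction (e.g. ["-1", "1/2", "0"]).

Write exponents as rows Θ,M,I,L / cols ρ,D,i,ΔT,m,ℓ,X1:
  Θ: [ 0  0  0  1  0  0  0]
  M: [ 1  0  0  0  1  0 -1]
  I: [ 0  0  1  0  0  0 -3]
  L: [-3  1  0  0  0  1  3]
RREF → pivots at {ρ,D,i,ΔT} ⇒ r = 4
Repeat: ρ,D,i,ΔT; free: m,ℓ,X1
RREF:
  r0: [   1    0    0    0    1    0   -1]
  r1: [   0    1    0    0    3    1    0]
  r2: [   0    0    1    0    0    0   -3]
  r3: [   0    0    0    1    0    0    0]
Fix exponent of X1 at 1, m at 0, ℓ at 0; solve each RREF row for its pivot's exponent:
  r0: exp(ρ) + (-1)·1 = 0 ⇒ exp(ρ) = 1
  r1: exp(D) + (0)·1 = 0 ⇒ exp(D) = 0
  r2: exp(i) + (-3)·1 = 0 ⇒ exp(i) = 3
  r3: exp(ΔT) + (0)·1 = 0 ⇒ exp(ΔT) = 0
Π_3 = ρ · i^3 · X1

["1", "0", "3", "0", "0", "0", "1"]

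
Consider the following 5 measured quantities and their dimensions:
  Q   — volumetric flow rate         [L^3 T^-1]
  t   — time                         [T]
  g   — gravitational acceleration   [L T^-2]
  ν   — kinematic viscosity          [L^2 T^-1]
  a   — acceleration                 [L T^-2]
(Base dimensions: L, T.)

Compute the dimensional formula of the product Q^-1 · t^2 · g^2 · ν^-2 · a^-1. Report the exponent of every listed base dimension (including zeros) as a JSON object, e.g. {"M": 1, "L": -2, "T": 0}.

Dimensional matrix (L×T by Q×t×g×ν×a):
  L: [ 3  0  1  2  1]
  T: [-1  1 -2 -1 -2]
  [L]: (-1)·3+(2)·0+(2)·1+(-2)·2+(-1)·1 = -6
  [T]: (-1)·-1+(2)·1+(2)·-2+(-2)·-1+(-1)·-2 = 3
⇒ L^-6 T^3

{"L": -6, "T": 3}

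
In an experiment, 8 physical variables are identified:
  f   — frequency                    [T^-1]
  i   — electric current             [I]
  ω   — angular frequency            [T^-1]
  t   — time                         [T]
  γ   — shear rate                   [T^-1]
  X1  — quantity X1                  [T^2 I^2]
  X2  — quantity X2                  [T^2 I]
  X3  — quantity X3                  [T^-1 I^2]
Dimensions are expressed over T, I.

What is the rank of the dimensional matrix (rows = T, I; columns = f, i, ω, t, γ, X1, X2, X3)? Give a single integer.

Write exponents as rows T,I / cols f,i,ω,t,γ,X1,X2,X3:
  T: [-1  0 -1  1 -1  2  2 -1]
  I: [ 0  1  0  0  0  2  1  2]
Echelon form has 2 nonzero rows (pivots: f,i)

2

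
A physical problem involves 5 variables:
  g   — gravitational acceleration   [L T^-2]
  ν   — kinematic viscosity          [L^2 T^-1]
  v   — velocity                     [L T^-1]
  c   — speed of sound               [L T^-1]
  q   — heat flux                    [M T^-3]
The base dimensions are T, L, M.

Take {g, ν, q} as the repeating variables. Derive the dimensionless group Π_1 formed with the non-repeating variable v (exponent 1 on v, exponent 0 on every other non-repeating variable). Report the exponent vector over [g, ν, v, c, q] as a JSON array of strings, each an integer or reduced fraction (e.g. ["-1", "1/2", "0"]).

["-1/3", "-1/3", "1", "0", "0"]

Dimensional matrix (T×L×M by g×ν×v×c×q):
  T: [-2 -1 -1 -1 -3]
  L: [ 1  2  1  1  0]
  M: [ 0  0  0  0  1]
Row reduction gives pivot columns g,ν,q; rank = 3
Pivot set = {g,ν,q}, free = {v,c}
RREF:
  r0: [   1    0  1/3  1/3    0]
  r1: [   0    1  1/3  1/3    0]
  r2: [   0    0    0    0    1]
Fix exponent of v at 1, c at 0; solve each RREF row for its pivot's exponent:
  r0: exp(g) + (1/3)·1 = 0 ⇒ exp(g) = -1/3
  r1: exp(ν) + (1/3)·1 = 0 ⇒ exp(ν) = -1/3
  r2: exp(q) + (0)·1 = 0 ⇒ exp(q) = 0
Π_1 = g^(-1/3) · ν^(-1/3) · v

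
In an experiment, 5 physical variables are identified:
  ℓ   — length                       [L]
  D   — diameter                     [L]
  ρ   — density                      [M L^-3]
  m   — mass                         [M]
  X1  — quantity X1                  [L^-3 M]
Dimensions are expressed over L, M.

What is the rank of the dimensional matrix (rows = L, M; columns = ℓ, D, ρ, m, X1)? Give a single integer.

Exponent matrix [L,M] × [ℓ,D,ρ,m,X1]:
  L: [ 1  1 -3  0 -3]
  M: [ 0  0  1  1  1]
Row reduction gives pivot columns ℓ,ρ; rank = 2

2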